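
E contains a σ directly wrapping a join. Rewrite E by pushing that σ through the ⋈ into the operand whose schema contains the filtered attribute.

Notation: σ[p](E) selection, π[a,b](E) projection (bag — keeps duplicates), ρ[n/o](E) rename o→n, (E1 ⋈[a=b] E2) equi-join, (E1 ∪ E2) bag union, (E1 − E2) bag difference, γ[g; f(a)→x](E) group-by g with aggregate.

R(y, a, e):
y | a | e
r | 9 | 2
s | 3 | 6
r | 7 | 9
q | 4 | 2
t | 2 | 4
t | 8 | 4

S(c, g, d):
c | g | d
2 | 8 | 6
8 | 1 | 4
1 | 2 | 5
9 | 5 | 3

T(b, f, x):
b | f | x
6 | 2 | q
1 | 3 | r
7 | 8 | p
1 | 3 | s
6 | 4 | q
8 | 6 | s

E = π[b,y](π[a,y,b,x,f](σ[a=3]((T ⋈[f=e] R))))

σ filters on a, owned by the right side.
E' = π[b,y](π[a,y,b,x,f]((T ⋈[f=e] σ[a=3](R))))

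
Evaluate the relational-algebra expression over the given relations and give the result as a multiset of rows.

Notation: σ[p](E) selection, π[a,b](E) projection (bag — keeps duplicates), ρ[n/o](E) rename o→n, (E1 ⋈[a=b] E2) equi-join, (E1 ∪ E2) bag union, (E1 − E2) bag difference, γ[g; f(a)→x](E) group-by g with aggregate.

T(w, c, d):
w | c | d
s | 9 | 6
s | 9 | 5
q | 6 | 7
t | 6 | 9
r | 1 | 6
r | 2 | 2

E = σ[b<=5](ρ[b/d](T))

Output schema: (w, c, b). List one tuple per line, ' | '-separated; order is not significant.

Row counts bottom-up:
  T → 6
  ρ[b/d](T) → 6
  σ[b<=5](ρ[b/d](T)) → 2

== RESULT ==
w | c | b
r | 2 | 2
s | 9 | 5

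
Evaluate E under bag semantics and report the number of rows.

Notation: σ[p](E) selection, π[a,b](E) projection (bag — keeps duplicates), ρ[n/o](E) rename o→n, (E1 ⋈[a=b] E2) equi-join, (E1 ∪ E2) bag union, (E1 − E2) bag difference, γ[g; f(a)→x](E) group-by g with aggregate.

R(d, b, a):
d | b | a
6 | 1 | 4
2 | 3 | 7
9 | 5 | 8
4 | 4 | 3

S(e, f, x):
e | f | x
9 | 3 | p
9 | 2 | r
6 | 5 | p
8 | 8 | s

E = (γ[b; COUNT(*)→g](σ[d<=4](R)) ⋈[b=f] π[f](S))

Stepwise |·|:
  R → 4
  σ[d<=4](R) → 2
  γ[b; COUNT(*)→g](σ[d<=4](R)) → 2
  S → 4
  π[f](S) → 4
  (γ[b; COUNT(*)→g](σ[d<=4](R)) ⋈[b=f] π[f](S)) → 1

|E| = 1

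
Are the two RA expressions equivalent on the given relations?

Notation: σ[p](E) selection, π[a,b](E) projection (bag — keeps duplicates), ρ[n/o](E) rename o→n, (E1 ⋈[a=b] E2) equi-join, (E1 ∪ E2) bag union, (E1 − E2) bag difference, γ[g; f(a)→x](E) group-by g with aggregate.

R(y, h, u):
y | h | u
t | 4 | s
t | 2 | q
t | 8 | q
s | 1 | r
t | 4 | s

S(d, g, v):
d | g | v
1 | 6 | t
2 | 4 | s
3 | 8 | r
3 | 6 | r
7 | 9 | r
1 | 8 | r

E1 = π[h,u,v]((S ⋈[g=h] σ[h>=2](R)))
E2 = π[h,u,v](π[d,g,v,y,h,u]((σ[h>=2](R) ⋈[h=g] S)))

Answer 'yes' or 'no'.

E1 subexpression sizes:
  S → 6
  R → 5
  σ[h>=2](R) → 4
  (S ⋈[g=h] σ[h>=2](R)) → 4
  π[h,u,v]((S ⋈[g=h] σ[h>=2](R))) → 4
E2 subexpression sizes:
  R → 5
  σ[h>=2](R) → 4
  S → 6
  (σ[h>=2](R) ⋈[h=g] S) → 4
  π[d,g,v,y,h,u]((σ[h>=2](R) ⋈[h=g] S)) → 4
  π[h,u,v](π[d,g,v,y,h,u]((σ[h>=2](R) ⋈[h=g] S))) → 4

E1 and E2 produce the same multiset:
h | u | v
4 | s | s
4 | s | s
8 | q | r
8 | q | r

yes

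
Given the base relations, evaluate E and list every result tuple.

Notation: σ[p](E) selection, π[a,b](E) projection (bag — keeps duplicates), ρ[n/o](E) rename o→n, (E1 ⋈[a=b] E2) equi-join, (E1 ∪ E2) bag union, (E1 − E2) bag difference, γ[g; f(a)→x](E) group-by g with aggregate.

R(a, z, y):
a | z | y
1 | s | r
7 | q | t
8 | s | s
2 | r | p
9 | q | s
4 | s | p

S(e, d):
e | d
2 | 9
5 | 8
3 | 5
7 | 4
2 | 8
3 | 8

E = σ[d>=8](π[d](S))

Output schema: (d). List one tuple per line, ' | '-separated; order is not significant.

Per-node cardinality:
  S → 6
  π[d](S) → 6
  σ[d>=8](π[d](S)) → 4

== RESULT ==
d
8
8
8
9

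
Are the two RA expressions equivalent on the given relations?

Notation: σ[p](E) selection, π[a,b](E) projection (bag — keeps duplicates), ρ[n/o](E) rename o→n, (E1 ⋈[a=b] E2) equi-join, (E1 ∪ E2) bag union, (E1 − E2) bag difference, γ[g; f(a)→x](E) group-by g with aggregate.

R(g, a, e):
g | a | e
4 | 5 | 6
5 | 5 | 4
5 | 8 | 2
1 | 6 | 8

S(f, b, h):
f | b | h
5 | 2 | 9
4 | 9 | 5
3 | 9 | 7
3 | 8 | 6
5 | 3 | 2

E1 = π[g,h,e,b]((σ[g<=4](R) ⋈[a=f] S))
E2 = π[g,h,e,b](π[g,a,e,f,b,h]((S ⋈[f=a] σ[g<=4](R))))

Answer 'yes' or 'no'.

E1 stepwise |·|:
  R → 4
  σ[g<=4](R) → 2
  S → 5
  (σ[g<=4](R) ⋈[a=f] S) → 2
  π[g,h,e,b]((σ[g<=4](R) ⋈[a=f] S)) → 2
E2 stepwise |·|:
  S → 5
  R → 4
  σ[g<=4](R) → 2
  (S ⋈[f=a] σ[g<=4](R)) → 2
  π[g,a,e,f,b,h]((S ⋈[f=a] σ[g<=4](R))) → 2
  π[g,h,e,b](π[g,a,e,f,b,h]((S ⋈[f=a] σ[g<=4](R)))) → 2

E1 and E2 produce the same multiset:
g | h | e | b
4 | 2 | 6 | 3
4 | 9 | 6 | 2

yes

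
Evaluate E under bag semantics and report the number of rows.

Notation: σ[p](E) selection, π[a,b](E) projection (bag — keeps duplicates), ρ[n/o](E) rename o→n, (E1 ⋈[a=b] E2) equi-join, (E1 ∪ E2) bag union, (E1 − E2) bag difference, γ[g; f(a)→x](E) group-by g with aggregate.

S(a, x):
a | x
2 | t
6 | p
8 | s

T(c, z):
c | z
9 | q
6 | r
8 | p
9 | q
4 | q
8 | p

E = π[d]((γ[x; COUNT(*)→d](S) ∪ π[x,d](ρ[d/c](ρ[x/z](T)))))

Row counts bottom-up:
  S → 3
  γ[x; COUNT(*)→d](S) → 3
  T → 6
  ρ[x/z](T) → 6
  ρ[d/c](ρ[x/z](T)) → 6
  π[x,d](ρ[d/c](ρ[x/z](T))) → 6
  (γ[x; COUNT(*)→d](S) ∪ π[x,d](ρ[d/c](ρ[x/z](T)))) → 9
  π[d]((γ[x; COUNT(*)→d](S) ∪ π[x,d](ρ[d/c](ρ[x/z](T))))) → 9

|E| = 9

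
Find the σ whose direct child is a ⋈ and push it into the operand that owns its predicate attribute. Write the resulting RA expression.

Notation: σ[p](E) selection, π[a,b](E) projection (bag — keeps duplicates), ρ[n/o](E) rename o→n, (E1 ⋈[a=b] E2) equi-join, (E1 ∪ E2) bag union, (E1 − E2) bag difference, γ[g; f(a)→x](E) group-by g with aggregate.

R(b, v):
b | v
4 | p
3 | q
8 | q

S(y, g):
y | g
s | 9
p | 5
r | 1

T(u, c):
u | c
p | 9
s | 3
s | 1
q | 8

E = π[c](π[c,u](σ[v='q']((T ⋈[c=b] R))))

σ filters on v, owned by the right side.
E' = π[c](π[c,u]((T ⋈[c=b] σ[v='q'](R))))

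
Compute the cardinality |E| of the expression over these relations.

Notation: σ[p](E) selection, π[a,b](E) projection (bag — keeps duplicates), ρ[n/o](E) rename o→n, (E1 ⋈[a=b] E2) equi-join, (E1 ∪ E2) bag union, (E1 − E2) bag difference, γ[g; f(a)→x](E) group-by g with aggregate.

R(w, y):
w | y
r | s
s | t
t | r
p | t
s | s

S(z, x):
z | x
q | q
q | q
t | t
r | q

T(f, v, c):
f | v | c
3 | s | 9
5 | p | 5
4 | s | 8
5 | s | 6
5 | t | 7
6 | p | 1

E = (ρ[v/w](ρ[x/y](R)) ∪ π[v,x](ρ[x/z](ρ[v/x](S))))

Row counts bottom-up:
  R → 5
  ρ[x/y](R) → 5
  ρ[v/w](ρ[x/y](R)) → 5
  S → 4
  ρ[v/x](S) → 4
  ρ[x/z](ρ[v/x](S)) → 4
  π[v,x](ρ[x/z](ρ[v/x](S))) → 4
  (ρ[v/w](ρ[x/y](R)) ∪ π[v,x](ρ[x/z](ρ[v/x](S)))) → 9

|E| = 9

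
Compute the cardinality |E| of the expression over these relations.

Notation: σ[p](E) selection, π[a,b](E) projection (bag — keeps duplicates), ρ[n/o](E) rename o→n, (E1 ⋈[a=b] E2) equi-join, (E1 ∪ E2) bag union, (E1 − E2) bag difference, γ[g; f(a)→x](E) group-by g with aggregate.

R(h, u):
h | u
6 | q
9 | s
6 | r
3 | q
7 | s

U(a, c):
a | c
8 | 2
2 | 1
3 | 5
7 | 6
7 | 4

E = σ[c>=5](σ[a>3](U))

Per-node cardinality:
  U → 5
  σ[a>3](U) → 3
  σ[c>=5](σ[a>3](U)) → 1

|E| = 1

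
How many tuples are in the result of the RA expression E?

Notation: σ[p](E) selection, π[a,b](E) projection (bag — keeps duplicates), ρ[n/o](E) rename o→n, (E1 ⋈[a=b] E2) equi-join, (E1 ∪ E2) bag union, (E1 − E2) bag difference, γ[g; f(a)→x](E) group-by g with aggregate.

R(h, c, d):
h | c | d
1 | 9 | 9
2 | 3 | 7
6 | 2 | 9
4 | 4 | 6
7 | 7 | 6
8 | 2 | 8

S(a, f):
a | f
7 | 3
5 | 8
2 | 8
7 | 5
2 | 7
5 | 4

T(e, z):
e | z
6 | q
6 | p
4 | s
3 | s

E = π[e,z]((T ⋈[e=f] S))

Row counts bottom-up:
  T → 4
  S → 6
  (T ⋈[e=f] S) → 2
  π[e,z]((T ⋈[e=f] S)) → 2

|E| = 2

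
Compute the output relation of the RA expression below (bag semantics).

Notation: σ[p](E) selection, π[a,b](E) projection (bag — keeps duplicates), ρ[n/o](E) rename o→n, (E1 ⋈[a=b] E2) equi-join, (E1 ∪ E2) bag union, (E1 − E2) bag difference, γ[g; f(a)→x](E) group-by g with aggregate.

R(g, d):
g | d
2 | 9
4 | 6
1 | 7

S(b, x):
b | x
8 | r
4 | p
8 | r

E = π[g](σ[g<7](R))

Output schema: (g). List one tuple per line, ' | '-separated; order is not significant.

Stepwise |·|:
  R → 3
  σ[g<7](R) → 3
  π[g](σ[g<7](R)) → 3

== RESULT ==
g
1
2
4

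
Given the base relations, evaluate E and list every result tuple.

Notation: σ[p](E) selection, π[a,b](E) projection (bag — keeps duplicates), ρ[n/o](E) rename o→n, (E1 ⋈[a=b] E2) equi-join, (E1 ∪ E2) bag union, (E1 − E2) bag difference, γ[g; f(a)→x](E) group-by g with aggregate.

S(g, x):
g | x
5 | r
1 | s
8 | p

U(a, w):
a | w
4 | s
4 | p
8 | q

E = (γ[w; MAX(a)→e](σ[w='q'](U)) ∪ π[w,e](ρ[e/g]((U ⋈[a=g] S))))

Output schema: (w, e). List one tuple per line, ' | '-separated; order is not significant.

Row counts bottom-up:
  U → 3
  σ[w='q'](U) → 1
  γ[w; MAX(a)→e](σ[w='q'](U)) → 1
  U → 3
  S → 3
  (U ⋈[a=g] S) → 1
  ρ[e/g]((U ⋈[a=g] S)) → 1
  π[w,e](ρ[e/g]((U ⋈[a=g] S))) → 1
  (γ[w; MAX(a)→e](σ[w='q'](U)) ∪ π[w,e](ρ[e/g]((U ⋈[a=g] S)))) → 2

== RESULT ==
w | e
q | 8
q | 8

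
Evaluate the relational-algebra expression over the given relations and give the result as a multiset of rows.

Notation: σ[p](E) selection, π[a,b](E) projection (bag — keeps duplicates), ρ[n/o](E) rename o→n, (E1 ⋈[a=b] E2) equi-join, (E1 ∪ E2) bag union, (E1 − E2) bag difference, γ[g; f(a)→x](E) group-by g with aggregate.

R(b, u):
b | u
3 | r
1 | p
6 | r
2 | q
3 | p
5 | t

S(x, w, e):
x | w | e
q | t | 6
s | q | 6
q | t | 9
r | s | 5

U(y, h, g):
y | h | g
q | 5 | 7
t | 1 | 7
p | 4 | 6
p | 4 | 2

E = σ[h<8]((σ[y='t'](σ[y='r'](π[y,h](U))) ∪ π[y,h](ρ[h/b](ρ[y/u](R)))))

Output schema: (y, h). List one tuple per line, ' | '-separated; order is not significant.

Row counts bottom-up:
  U → 4
  π[y,h](U) → 4
  σ[y='r'](π[y,h](U)) → 0
  σ[y='t'](σ[y='r'](π[y,h](U))) → 0
  R → 6
  ρ[y/u](R) → 6
  ρ[h/b](ρ[y/u](R)) → 6
  π[y,h](ρ[h/b](ρ[y/u](R))) → 6
  (σ[y='t'](σ[y='r'](π[y,h](U))) ∪ π[y,h](ρ[h/b](ρ[y/u](R)))) → 6
  σ[h<8]((σ[y='t'](σ[y='r'](π[y,h](U))) ∪ π[y,h](ρ[h/b](ρ[y/u](R))))) → 6

== RESULT ==
y | h
p | 1
p | 3
q | 2
r | 3
r | 6
t | 5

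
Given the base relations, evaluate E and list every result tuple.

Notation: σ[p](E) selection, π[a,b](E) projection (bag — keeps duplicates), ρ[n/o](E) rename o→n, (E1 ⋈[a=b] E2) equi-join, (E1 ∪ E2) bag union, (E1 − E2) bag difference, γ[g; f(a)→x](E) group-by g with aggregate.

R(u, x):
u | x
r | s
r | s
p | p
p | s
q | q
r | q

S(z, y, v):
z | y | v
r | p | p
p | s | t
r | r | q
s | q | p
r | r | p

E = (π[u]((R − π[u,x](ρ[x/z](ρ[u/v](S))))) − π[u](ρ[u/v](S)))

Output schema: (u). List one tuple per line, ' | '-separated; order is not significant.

Per-node cardinality:
  R → 6
  S → 5
  ρ[u/v](S) → 5
  ρ[x/z](ρ[u/v](S)) → 5
  π[u,x](ρ[x/z](ρ[u/v](S))) → 5
  (R − π[u,x](ρ[x/z](ρ[u/v](S)))) → 5
  π[u]((R − π[u,x](ρ[x/z](ρ[u/v](S))))) → 5
  S → 5
  ρ[u/v](S) → 5
  π[u](ρ[u/v](S)) → 5
  (π[u]((R − π[u,x](ρ[x/z](ρ[u/v](S))))) − π[u](ρ[u/v](S))) → 3

== RESULT ==
u
r
r
r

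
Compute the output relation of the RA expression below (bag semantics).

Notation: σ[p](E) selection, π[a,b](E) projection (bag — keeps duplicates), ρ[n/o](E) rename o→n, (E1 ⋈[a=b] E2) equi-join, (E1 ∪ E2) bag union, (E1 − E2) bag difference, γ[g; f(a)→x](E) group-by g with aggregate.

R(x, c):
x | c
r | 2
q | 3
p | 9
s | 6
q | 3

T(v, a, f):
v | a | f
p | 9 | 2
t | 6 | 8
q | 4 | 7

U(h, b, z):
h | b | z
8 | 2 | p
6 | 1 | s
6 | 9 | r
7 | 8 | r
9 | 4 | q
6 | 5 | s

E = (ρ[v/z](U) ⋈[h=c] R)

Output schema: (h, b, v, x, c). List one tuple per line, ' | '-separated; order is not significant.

Row counts bottom-up:
  U → 6
  ρ[v/z](U) → 6
  R → 5
  (ρ[v/z](U) ⋈[h=c] R) → 4

== RESULT ==
h | b | v | x | c
6 | 1 | s | s | 6
6 | 5 | s | s | 6
6 | 9 | r | s | 6
9 | 4 | q | p | 9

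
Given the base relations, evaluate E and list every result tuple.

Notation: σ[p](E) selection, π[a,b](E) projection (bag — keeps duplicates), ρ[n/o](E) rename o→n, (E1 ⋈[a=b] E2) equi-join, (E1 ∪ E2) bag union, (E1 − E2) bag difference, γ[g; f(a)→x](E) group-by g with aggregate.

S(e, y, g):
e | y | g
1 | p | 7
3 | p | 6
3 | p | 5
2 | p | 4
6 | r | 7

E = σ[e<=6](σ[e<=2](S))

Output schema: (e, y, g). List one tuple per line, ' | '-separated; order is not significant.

Subexpression sizes:
  S → 5
  σ[e<=2](S) → 2
  σ[e<=6](σ[e<=2](S)) → 2

== RESULT ==
e | y | g
1 | p | 7
2 | p | 4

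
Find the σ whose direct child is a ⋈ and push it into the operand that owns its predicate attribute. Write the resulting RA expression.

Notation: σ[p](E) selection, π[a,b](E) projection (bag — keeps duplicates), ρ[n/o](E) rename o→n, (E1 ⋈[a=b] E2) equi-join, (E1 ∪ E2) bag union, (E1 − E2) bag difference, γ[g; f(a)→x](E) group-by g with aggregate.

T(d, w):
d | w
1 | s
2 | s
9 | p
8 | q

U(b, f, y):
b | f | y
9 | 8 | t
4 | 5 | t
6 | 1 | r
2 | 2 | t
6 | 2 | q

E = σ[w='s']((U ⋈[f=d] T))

σ filters on w, owned by the right side.
E' = (U ⋈[f=d] σ[w='s'](T))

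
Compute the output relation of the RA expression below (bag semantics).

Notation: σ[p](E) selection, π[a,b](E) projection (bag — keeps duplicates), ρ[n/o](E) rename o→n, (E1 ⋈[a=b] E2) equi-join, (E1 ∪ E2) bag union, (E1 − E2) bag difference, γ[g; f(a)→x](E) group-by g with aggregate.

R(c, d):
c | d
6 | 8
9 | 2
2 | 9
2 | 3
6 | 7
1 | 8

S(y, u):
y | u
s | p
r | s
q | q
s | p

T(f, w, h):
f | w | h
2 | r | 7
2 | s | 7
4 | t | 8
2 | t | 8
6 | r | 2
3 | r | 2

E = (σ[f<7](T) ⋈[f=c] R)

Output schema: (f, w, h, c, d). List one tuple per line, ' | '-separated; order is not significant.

Subexpression sizes:
  T → 6
  σ[f<7](T) → 6
  R → 6
  (σ[f<7](T) ⋈[f=c] R) → 8

== RESULT ==
f | w | h | c | d
2 | r | 7 | 2 | 3
2 | r | 7 | 2 | 9
2 | s | 7 | 2 | 3
2 | s | 7 | 2 | 9
2 | t | 8 | 2 | 3
2 | t | 8 | 2 | 9
6 | r | 2 | 6 | 7
6 | r | 2 | 6 | 8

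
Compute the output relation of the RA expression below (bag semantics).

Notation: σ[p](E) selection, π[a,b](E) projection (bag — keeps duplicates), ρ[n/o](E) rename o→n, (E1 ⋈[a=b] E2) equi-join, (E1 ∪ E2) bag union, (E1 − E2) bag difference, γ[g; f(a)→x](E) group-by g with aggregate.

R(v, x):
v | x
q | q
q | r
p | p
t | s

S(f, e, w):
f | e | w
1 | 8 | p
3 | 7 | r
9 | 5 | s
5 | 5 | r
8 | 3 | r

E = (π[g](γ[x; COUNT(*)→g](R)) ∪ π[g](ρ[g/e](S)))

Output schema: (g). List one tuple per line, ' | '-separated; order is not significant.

Row counts bottom-up:
  R → 4
  γ[x; COUNT(*)→g](R) → 4
  π[g](γ[x; COUNT(*)→g](R)) → 4
  S → 5
  ρ[g/e](S) → 5
  π[g](ρ[g/e](S)) → 5
  (π[g](γ[x; COUNT(*)→g](R)) ∪ π[g](ρ[g/e](S))) → 9

== RESULT ==
g
1
1
1
1
3
5
5
7
8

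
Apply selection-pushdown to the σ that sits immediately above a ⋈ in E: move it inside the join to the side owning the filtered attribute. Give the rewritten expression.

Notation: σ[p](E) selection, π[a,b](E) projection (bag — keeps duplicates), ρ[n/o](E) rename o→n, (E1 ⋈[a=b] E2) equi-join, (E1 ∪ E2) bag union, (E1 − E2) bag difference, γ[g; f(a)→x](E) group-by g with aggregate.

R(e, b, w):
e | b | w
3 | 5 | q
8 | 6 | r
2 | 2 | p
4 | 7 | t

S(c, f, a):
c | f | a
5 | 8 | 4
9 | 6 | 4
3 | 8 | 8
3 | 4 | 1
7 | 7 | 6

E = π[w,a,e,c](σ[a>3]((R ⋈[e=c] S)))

σ filters on a, owned by the right side.
E' = π[w,a,e,c]((R ⋈[e=c] σ[a>3](S)))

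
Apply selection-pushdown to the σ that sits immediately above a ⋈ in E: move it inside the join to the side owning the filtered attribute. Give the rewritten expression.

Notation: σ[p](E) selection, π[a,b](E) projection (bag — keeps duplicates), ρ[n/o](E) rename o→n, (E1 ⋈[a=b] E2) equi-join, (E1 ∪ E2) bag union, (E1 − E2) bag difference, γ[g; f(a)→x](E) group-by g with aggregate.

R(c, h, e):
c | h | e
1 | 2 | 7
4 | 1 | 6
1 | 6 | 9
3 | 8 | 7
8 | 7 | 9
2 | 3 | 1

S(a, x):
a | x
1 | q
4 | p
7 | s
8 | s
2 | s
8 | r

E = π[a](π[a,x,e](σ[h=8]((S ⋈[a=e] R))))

σ filters on h, owned by the right side.
E' = π[a](π[a,x,e]((S ⋈[a=e] σ[h=8](R))))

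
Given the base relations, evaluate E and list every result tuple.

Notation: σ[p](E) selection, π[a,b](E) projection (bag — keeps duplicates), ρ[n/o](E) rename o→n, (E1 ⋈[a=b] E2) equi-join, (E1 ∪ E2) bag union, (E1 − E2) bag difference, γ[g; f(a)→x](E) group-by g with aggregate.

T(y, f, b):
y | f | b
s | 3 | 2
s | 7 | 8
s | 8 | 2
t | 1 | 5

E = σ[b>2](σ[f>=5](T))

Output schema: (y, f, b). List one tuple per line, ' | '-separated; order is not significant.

Stepwise |·|:
  T → 4
  σ[f>=5](T) → 2
  σ[b>2](σ[f>=5](T)) → 1

== RESULT ==
y | f | b
s | 7 | 8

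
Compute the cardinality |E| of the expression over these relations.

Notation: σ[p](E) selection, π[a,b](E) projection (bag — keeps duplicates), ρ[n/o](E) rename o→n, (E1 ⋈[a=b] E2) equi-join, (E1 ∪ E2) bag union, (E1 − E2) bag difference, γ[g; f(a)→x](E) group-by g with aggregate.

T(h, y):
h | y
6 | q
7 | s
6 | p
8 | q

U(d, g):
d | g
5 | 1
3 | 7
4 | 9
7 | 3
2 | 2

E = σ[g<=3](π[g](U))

Row counts bottom-up:
  U → 5
  π[g](U) → 5
  σ[g<=3](π[g](U)) → 3

|E| = 3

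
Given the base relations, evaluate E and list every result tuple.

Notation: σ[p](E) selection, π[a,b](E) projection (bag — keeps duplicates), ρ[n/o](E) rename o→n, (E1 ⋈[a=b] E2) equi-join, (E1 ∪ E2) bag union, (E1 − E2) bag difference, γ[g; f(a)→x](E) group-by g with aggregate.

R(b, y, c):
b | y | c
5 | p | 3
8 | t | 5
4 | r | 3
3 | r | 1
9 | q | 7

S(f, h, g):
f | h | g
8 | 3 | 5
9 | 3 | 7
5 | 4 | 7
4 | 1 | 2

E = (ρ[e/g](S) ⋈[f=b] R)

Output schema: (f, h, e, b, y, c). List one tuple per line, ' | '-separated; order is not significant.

Row counts bottom-up:
  S → 4
  ρ[e/g](S) → 4
  R → 5
  (ρ[e/g](S) ⋈[f=b] R) → 4

== RESULT ==
f | h | e | b | y | c
4 | 1 | 2 | 4 | r | 3
5 | 4 | 7 | 5 | p | 3
8 | 3 | 5 | 8 | t | 5
9 | 3 | 7 | 9 | q | 7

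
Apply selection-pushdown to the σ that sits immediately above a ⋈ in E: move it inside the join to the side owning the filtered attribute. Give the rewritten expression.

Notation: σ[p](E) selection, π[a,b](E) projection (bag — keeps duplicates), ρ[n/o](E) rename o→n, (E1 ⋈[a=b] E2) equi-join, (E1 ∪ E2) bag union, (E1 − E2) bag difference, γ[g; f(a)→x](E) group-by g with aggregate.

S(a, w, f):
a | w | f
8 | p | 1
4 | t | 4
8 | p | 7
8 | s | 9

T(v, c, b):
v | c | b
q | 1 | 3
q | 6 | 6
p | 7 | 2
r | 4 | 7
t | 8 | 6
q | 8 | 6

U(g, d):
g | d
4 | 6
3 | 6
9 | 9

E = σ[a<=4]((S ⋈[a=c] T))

σ filters on a, owned by the left side.
E' = (σ[a<=4](S) ⋈[a=c] T)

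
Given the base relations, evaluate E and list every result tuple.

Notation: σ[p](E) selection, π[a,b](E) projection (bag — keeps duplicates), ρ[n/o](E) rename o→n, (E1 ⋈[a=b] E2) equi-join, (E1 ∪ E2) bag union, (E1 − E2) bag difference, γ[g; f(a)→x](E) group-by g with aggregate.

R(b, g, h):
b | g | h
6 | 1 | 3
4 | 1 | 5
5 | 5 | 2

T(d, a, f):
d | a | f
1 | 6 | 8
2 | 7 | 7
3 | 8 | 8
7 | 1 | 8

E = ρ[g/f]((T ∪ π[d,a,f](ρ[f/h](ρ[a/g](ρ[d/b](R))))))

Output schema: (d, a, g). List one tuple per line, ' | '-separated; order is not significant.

Per-node cardinality:
  T → 4
  R → 3
  ρ[d/b](R) → 3
  ρ[a/g](ρ[d/b](R)) → 3
  ρ[f/h](ρ[a/g](ρ[d/b](R))) → 3
  π[d,a,f](ρ[f/h](ρ[a/g](ρ[d/b](R)))) → 3
  (T ∪ π[d,a,f](ρ[f/h](ρ[a/g](ρ[d/b](R))))) → 7
  ρ[g/f]((T ∪ π[d,a,f](ρ[f/h](ρ[a/g](ρ[d/b](R)))))) → 7

== RESULT ==
d | a | g
1 | 6 | 8
2 | 7 | 7
3 | 8 | 8
4 | 1 | 5
5 | 5 | 2
6 | 1 | 3
7 | 1 | 8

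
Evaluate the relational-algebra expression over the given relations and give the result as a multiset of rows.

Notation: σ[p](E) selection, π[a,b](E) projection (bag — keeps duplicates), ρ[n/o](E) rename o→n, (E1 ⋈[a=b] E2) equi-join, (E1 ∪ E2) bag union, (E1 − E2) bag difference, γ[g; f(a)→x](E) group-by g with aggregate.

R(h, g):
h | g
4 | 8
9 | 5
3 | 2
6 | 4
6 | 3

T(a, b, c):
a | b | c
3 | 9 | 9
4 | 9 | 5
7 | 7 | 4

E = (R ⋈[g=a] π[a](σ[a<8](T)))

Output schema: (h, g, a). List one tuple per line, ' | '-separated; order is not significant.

Per-node cardinality:
  R → 5
  T → 3
  σ[a<8](T) → 3
  π[a](σ[a<8](T)) → 3
  (R ⋈[g=a] π[a](σ[a<8](T))) → 2

== RESULT ==
h | g | a
6 | 3 | 3
6 | 4 | 4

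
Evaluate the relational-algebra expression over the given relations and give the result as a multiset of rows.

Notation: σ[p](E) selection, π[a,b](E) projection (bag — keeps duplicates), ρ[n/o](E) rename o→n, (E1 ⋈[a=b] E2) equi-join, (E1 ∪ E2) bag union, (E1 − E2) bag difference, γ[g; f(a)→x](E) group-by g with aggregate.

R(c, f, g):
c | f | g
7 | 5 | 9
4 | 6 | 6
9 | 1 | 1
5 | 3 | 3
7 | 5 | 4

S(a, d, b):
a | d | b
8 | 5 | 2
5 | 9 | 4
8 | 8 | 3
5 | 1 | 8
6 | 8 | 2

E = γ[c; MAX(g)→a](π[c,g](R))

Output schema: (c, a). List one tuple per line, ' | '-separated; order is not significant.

Per-node cardinality:
  R → 5
  π[c,g](R) → 5
  γ[c; MAX(g)→a](π[c,g](R)) → 4

== RESULT ==
c | a
4 | 6
5 | 3
7 | 9
9 | 1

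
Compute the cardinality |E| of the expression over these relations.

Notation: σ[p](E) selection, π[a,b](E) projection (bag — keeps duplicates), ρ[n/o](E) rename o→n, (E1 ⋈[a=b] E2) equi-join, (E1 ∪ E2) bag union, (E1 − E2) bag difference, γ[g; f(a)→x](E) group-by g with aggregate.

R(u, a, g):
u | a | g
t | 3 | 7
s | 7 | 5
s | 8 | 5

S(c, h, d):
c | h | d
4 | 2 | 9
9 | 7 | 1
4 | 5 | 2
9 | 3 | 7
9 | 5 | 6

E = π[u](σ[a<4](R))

Per-node cardinality:
  R → 3
  σ[a<4](R) → 1
  π[u](σ[a<4](R)) → 1

|E| = 1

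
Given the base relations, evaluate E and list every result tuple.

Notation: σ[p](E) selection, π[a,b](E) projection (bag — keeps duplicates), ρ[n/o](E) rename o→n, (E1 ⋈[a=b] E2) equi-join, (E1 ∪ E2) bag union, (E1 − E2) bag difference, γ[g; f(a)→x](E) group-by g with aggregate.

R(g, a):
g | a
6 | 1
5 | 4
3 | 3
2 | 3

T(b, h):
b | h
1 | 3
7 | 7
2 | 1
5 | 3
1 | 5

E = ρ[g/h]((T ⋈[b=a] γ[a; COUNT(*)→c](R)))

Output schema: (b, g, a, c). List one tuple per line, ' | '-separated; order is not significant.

Per-node cardinality:
  T → 5
  R → 4
  γ[a; COUNT(*)→c](R) → 3
  (T ⋈[b=a] γ[a; COUNT(*)→c](R)) → 2
  ρ[g/h]((T ⋈[b=a] γ[a; COUNT(*)→c](R))) → 2

== RESULT ==
b | g | a | c
1 | 3 | 1 | 1
1 | 5 | 1 | 1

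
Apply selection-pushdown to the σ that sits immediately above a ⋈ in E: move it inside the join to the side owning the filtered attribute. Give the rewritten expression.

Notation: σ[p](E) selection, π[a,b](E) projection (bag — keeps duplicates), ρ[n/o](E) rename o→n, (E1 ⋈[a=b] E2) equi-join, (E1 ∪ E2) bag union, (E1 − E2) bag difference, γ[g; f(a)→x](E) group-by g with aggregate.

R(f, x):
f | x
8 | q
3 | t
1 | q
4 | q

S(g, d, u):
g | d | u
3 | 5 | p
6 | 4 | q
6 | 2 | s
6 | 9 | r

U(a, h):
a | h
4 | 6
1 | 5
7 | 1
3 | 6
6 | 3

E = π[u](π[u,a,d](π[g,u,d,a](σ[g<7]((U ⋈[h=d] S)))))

σ filters on g, owned by the right side.
E' = π[u](π[u,a,d](π[g,u,d,a]((U ⋈[h=d] σ[g<7](S)))))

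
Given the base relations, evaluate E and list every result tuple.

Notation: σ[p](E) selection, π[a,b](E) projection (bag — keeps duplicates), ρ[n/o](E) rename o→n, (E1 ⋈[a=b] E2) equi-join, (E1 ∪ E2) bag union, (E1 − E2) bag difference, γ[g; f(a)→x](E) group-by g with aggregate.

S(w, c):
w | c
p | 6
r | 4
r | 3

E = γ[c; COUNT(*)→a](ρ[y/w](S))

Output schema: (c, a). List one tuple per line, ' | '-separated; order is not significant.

Subexpression sizes:
  S → 3
  ρ[y/w](S) → 3
  γ[c; COUNT(*)→a](ρ[y/w](S)) → 3

== RESULT ==
c | a
3 | 1
4 | 1
6 | 1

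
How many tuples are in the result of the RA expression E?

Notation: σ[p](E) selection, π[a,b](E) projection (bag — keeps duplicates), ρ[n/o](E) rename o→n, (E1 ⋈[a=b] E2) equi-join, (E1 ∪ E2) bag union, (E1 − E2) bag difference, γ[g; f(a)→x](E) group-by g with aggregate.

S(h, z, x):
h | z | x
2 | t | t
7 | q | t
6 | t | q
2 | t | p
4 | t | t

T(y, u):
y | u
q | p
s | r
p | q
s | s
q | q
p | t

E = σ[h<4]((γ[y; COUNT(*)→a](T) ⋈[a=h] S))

Stepwise |·|:
  T → 6
  γ[y; COUNT(*)→a](T) → 3
  S → 5
  (γ[y; COUNT(*)→a](T) ⋈[a=h] S) → 6
  σ[h<4]((γ[y; COUNT(*)→a](T) ⋈[a=h] S)) → 6

|E| = 6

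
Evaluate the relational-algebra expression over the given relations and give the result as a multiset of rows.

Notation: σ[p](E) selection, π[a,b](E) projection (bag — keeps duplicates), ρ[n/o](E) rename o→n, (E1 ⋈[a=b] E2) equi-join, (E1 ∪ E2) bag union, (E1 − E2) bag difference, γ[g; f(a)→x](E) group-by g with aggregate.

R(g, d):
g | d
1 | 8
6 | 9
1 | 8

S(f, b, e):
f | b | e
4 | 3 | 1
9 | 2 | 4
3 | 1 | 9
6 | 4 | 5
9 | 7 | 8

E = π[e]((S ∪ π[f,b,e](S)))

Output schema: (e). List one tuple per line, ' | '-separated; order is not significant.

Row counts bottom-up:
  S → 5
  S → 5
  π[f,b,e](S) → 5
  (S ∪ π[f,b,e](S)) → 10
  π[e]((S ∪ π[f,b,e](S))) → 10

== RESULT ==
e
1
1
4
4
5
5
8
8
9
9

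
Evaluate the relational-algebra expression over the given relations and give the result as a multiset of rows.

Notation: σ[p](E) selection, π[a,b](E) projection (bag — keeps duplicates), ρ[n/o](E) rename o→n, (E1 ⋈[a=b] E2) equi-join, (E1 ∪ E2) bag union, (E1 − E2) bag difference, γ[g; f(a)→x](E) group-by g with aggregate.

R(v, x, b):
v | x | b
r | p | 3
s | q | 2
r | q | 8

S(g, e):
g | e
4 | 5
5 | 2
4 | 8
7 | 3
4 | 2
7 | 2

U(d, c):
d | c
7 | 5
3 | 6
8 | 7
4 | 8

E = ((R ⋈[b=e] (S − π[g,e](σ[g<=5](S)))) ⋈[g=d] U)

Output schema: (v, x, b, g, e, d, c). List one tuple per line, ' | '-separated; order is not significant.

Stepwise |·|:
  R → 3
  S → 6
  S → 6
  σ[g<=5](S) → 4
  π[g,e](σ[g<=5](S)) → 4
  (S − π[g,e](σ[g<=5](S))) → 2
  (R ⋈[b=e] (S − π[g,e](σ[g<=5](S)))) → 2
  U → 4
  ((R ⋈[b=e] (S − π[g,e](σ[g<=5](S)))) ⋈[g=d] U) → 2

== RESULT ==
v | x | b | g | e | d | c
r | p | 3 | 7 | 3 | 7 | 5
s | q | 2 | 7 | 2 | 7 | 5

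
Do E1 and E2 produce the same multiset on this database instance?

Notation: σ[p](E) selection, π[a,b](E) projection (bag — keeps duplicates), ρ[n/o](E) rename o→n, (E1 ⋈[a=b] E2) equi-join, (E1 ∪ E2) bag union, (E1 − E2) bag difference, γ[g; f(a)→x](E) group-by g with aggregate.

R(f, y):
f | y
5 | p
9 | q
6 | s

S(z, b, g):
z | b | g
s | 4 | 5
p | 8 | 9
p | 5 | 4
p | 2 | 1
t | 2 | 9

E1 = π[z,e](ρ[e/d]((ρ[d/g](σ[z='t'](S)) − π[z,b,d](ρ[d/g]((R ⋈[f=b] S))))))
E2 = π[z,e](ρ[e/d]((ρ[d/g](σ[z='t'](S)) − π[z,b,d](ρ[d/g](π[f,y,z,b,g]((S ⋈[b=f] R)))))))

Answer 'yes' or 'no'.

E1 stepwise |·|:
  S → 5
  σ[z='t'](S) → 1
  ρ[d/g](σ[z='t'](S)) → 1
  R → 3
  S → 5
  (R ⋈[f=b] S) → 1
  ρ[d/g]((R ⋈[f=b] S)) → 1
  π[z,b,d](ρ[d/g]((R ⋈[f=b] S))) → 1
  (ρ[d/g](σ[z='t'](S)) − π[z,b,d](ρ[d/g]((R ⋈[f=b] S)))) → 1
  ρ[e/d]((ρ[d/g](σ[z='t'](S)) − π[z,b,d](ρ[d/g]((R ⋈[f=b] S))))) → 1
  π[z,e](ρ[e/d]((ρ[d/g](σ[z='t'](S)) − π[z,b,d](ρ[d/g]((R ⋈[f=b] S)))))) → 1
E2 stepwise |·|:
  S → 5
  σ[z='t'](S) → 1
  ρ[d/g](σ[z='t'](S)) → 1
  S → 5
  R → 3
  (S ⋈[b=f] R) → 1
  π[f,y,z,b,g]((S ⋈[b=f] R)) → 1
  ρ[d/g](π[f,y,z,b,g]((S ⋈[b=f] R))) → 1
  π[z,b,d](ρ[d/g](π[f,y,z,b,g]((S ⋈[b=f] R)))) → 1
  (ρ[d/g](σ[z='t'](S)) − π[z,b,d](ρ[d/g](π[f,y,z,b,g]((S ⋈[b=f] R))))) → 1
  ρ[e/d]((ρ[d/g](σ[z='t'](S)) − π[z,b,d](ρ[d/g](π[f,y,z,b,g]((S ⋈[b=f] R)))))) → 1
  π[z,e](ρ[e/d]((ρ[d/g](σ[z='t'](S)) − π[z,b,d](ρ[d/g](π[f,y,z,b,g]((S ⋈[b=f] R))))))) → 1

E1 and E2 produce the same multiset:
z | e
t | 9

yes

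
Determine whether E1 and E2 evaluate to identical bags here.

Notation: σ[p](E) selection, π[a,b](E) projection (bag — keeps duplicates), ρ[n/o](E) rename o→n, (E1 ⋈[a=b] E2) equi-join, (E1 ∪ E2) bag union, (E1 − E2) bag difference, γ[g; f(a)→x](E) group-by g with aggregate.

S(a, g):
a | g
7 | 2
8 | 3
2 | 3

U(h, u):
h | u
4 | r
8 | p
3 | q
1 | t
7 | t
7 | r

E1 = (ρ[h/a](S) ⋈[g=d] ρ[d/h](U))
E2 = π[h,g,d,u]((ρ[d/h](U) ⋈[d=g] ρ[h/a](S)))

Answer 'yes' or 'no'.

E1 per-node cardinality:
  S → 3
  ρ[h/a](S) → 3
  U → 6
  ρ[d/h](U) → 6
  (ρ[h/a](S) ⋈[g=d] ρ[d/h](U)) → 2
E2 per-node cardinality:
  U → 6
  ρ[d/h](U) → 6
  S → 3
  ρ[h/a](S) → 3
  (ρ[d/h](U) ⋈[d=g] ρ[h/a](S)) → 2
  π[h,g,d,u]((ρ[d/h](U) ⋈[d=g] ρ[h/a](S))) → 2

E1 and E2 produce the same multiset:
h | g | d | u
2 | 3 | 3 | q
8 | 3 | 3 | q

yes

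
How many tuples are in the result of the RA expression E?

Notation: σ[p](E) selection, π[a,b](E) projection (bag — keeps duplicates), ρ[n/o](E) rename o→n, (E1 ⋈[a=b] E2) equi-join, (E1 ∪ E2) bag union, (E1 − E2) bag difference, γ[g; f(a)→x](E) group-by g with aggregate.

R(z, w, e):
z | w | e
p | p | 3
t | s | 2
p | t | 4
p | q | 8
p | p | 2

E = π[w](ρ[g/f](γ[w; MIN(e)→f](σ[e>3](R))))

Stepwise |·|:
  R → 5
  σ[e>3](R) → 2
  γ[w; MIN(e)→f](σ[e>3](R)) → 2
  ρ[g/f](γ[w; MIN(e)→f](σ[e>3](R))) → 2
  π[w](ρ[g/f](γ[w; MIN(e)→f](σ[e>3](R)))) → 2

|E| = 2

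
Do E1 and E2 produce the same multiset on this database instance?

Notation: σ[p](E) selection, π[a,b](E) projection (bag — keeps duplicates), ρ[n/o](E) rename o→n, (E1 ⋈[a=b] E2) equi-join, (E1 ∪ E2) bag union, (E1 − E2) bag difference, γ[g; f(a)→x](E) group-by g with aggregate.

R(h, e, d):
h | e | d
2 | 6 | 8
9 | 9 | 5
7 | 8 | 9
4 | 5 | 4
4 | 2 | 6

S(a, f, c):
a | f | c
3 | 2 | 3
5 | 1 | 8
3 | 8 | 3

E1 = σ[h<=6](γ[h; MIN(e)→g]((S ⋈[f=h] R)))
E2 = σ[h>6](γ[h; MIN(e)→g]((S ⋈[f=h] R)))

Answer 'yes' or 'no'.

E1 subexpression sizes:
  S → 3
  R → 5
  (S ⋈[f=h] R) → 1
  γ[h; MIN(e)→g]((S ⋈[f=h] R)) → 1
  σ[h<=6](γ[h; MIN(e)→g]((S ⋈[f=h] R))) → 1
E2 subexpression sizes:
  S → 3
  R → 5
  (S ⋈[f=h] R) → 1
  γ[h; MIN(e)→g]((S ⋈[f=h] R)) → 1
  σ[h>6](γ[h; MIN(e)→g]((S ⋈[f=h] R))) → 0

E1 result:
h | g
2 | 6
E2 result:
h | g
(0 rows)
Witness: (2, 6) appears 1× in E1 but 0× in E2.

no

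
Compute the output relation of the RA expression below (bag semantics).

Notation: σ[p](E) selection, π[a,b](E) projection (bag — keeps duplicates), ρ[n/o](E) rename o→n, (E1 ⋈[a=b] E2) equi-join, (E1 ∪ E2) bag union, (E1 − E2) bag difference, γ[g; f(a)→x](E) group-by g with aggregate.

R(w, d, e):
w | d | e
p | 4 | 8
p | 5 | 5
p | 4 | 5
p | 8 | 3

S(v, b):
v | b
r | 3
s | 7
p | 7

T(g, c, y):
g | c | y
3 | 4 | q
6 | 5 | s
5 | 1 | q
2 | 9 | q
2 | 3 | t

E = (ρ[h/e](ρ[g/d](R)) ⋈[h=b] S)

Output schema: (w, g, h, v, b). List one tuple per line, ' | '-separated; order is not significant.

Subexpression sizes:
  R → 4
  ρ[g/d](R) → 4
  ρ[h/e](ρ[g/d](R)) → 4
  S → 3
  (ρ[h/e](ρ[g/d](R)) ⋈[h=b] S) → 1

== RESULT ==
w | g | h | v | b
p | 8 | 3 | r | 3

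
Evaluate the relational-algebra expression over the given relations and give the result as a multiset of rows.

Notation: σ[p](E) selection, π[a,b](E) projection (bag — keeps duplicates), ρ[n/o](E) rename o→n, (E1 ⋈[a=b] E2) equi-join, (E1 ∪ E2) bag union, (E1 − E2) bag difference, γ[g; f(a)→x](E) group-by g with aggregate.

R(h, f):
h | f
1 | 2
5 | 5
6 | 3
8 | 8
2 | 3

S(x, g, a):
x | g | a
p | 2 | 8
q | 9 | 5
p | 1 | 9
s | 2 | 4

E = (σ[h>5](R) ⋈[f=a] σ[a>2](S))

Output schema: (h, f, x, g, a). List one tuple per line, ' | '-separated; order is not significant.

Per-node cardinality:
  R → 5
  σ[h>5](R) → 2
  S → 4
  σ[a>2](S) → 4
  (σ[h>5](R) ⋈[f=a] σ[a>2](S)) → 1

== RESULT ==
h | f | x | g | a
8 | 8 | p | 2 | 8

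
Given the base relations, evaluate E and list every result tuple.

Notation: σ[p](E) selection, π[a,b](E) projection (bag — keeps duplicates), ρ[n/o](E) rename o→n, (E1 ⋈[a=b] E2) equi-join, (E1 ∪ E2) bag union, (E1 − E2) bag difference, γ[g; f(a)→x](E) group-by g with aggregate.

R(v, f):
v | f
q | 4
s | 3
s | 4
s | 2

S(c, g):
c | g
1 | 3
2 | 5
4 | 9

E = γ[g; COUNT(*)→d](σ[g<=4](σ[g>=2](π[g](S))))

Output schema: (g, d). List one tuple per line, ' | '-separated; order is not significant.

Stepwise |·|:
  S → 3
  π[g](S) → 3
  σ[g>=2](π[g](S)) → 3
  σ[g<=4](σ[g>=2](π[g](S))) → 1
  γ[g; COUNT(*)→d](σ[g<=4](σ[g>=2](π[g](S)))) → 1

== RESULT ==
g | d
3 | 1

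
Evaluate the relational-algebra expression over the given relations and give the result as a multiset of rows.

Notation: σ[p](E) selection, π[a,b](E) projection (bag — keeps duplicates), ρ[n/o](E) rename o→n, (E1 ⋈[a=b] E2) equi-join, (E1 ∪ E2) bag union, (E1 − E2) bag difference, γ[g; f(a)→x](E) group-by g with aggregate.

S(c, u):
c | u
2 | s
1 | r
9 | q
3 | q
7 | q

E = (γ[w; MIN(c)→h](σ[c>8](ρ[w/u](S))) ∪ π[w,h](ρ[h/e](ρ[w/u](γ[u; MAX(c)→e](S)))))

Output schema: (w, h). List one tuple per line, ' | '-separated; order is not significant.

Stepwise |·|:
  S → 5
  ρ[w/u](S) → 5
  σ[c>8](ρ[w/u](S)) → 1
  γ[w; MIN(c)→h](σ[c>8](ρ[w/u](S))) → 1
  S → 5
  γ[u; MAX(c)→e](S) → 3
  ρ[w/u](γ[u; MAX(c)→e](S)) → 3
  ρ[h/e](ρ[w/u](γ[u; MAX(c)→e](S))) → 3
  π[w,h](ρ[h/e](ρ[w/u](γ[u; MAX(c)→e](S)))) → 3
  (γ[w; MIN(c)→h](σ[c>8](ρ[w/u](S))) ∪ π[w,h](ρ[h/e](ρ[w/u](γ[u; MAX(c)→e](S))))) → 4

== RESULT ==
w | h
q | 9
q | 9
r | 1
s | 2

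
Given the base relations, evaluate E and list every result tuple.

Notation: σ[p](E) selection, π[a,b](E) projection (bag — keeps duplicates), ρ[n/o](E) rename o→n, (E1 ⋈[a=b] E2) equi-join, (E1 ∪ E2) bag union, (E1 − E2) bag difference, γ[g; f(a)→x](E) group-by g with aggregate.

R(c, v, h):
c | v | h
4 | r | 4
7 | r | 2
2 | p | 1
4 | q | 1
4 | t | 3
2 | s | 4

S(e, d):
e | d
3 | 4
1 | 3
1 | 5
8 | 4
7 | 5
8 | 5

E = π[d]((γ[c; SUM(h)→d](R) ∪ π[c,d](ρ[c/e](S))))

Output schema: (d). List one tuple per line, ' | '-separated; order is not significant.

Row counts bottom-up:
  R → 6
  γ[c; SUM(h)→d](R) → 3
  S → 6
  ρ[c/e](S) → 6
  π[c,d](ρ[c/e](S)) → 6
  (γ[c; SUM(h)→d](R) ∪ π[c,d](ρ[c/e](S))) → 9
  π[d]((γ[c; SUM(h)→d](R) ∪ π[c,d](ρ[c/e](S)))) → 9

== RESULT ==
d
2
3
4
4
5
5
5
5
8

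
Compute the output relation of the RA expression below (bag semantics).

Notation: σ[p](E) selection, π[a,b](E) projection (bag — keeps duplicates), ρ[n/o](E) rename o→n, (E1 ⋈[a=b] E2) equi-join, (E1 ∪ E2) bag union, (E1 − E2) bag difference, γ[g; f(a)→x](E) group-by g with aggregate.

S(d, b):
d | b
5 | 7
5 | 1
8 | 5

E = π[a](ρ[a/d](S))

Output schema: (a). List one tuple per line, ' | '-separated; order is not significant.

Subexpression sizes:
  S → 3
  ρ[a/d](S) → 3
  π[a](ρ[a/d](S)) → 3

== RESULT ==
a
5
5
8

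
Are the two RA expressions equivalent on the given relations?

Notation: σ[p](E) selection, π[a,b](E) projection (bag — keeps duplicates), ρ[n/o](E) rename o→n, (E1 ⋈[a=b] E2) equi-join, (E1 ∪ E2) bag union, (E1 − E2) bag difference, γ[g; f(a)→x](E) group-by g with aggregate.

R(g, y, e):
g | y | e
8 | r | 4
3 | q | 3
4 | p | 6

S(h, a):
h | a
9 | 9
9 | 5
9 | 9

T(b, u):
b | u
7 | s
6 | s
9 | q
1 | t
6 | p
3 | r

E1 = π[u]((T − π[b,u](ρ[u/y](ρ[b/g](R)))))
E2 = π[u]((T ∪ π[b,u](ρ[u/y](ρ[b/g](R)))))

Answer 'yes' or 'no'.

E1 per-node cardinality:
  T → 6
  R → 3
  ρ[b/g](R) → 3
  ρ[u/y](ρ[b/g](R)) → 3
  π[b,u](ρ[u/y](ρ[b/g](R))) → 3
  (T − π[b,u](ρ[u/y](ρ[b/g](R)))) → 6
  π[u]((T − π[b,u](ρ[u/y](ρ[b/g](R))))) → 6
E2 per-node cardinality:
  T → 6
  R → 3
  ρ[b/g](R) → 3
  ρ[u/y](ρ[b/g](R)) → 3
  π[b,u](ρ[u/y](ρ[b/g](R))) → 3
  (T ∪ π[b,u](ρ[u/y](ρ[b/g](R)))) → 9
  π[u]((T ∪ π[b,u](ρ[u/y](ρ[b/g](R))))) → 9

E1 result:
u
p
q
r
s
s
t
E2 result:
u
p
p
q
q
r
r
s
s
t
Witness: ('q',) appears 1× in E1 but 2× in E2.

no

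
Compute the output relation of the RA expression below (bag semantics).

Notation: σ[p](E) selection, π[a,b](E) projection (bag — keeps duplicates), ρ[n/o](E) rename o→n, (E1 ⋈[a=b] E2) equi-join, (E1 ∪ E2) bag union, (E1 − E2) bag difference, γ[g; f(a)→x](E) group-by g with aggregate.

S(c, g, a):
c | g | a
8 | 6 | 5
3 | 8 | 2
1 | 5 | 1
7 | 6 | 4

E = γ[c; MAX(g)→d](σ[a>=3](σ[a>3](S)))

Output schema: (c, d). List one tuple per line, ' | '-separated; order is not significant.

Per-node cardinality:
  S → 4
  σ[a>3](S) → 2
  σ[a>=3](σ[a>3](S)) → 2
  γ[c; MAX(g)→d](σ[a>=3](σ[a>3](S))) → 2

== RESULT ==
c | d
7 | 6
8 | 6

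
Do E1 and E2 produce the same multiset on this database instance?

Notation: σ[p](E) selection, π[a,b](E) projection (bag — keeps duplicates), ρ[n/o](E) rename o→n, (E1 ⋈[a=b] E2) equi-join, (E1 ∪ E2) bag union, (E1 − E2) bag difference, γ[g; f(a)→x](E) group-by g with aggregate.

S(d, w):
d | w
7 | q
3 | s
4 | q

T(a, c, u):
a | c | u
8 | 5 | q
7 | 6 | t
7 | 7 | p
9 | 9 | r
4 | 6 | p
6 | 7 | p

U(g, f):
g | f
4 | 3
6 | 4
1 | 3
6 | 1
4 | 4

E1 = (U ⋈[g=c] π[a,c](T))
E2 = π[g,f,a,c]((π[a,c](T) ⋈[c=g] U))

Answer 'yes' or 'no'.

E1 subexpression sizes:
  U → 5
  T → 6
  π[a,c](T) → 6
  (U ⋈[g=c] π[a,c](T)) → 4
E2 subexpression sizes:
  T → 6
  π[a,c](T) → 6
  U → 5
  (π[a,c](T) ⋈[c=g] U) → 4
  π[g,f,a,c]((π[a,c](T) ⋈[c=g] U)) → 4

E1 and E2 produce the same multiset:
g | f | a | c
6 | 1 | 4 | 6
6 | 1 | 7 | 6
6 | 4 | 4 | 6
6 | 4 | 7 | 6

yes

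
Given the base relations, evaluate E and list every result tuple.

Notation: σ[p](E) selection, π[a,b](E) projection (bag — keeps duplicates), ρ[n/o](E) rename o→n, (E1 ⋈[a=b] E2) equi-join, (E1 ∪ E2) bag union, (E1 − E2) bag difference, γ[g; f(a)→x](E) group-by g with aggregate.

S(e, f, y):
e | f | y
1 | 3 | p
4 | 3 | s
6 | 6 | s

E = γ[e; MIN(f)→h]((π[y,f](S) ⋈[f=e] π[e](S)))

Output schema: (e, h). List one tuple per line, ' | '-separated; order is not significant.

Stepwise |·|:
  S → 3
  π[y,f](S) → 3
  S → 3
  π[e](S) → 3
  (π[y,f](S) ⋈[f=e] π[e](S)) → 1
  γ[e; MIN(f)→h]((π[y,f](S) ⋈[f=e] π[e](S))) → 1

== RESULT ==
e | h
6 | 6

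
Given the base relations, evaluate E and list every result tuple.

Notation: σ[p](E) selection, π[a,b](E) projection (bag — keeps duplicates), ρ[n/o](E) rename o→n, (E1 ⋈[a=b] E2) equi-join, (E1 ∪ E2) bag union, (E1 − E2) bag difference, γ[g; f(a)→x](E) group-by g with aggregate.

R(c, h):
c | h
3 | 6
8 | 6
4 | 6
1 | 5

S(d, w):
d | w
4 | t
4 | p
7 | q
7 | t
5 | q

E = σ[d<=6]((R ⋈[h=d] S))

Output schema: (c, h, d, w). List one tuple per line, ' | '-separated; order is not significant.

Subexpression sizes:
  R → 4
  S → 5
  (R ⋈[h=d] S) → 1
  σ[d<=6]((R ⋈[h=d] S)) → 1

== RESULT ==
c | h | d | w
1 | 5 | 5 | q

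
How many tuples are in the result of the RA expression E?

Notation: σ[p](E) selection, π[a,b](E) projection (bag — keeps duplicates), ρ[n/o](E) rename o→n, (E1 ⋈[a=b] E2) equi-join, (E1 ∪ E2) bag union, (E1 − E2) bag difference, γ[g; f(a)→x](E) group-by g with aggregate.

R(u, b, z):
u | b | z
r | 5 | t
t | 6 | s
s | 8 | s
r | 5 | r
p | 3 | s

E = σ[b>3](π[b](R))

Per-node cardinality:
  R → 5
  π[b](R) → 5
  σ[b>3](π[b](R)) → 4

|E| = 4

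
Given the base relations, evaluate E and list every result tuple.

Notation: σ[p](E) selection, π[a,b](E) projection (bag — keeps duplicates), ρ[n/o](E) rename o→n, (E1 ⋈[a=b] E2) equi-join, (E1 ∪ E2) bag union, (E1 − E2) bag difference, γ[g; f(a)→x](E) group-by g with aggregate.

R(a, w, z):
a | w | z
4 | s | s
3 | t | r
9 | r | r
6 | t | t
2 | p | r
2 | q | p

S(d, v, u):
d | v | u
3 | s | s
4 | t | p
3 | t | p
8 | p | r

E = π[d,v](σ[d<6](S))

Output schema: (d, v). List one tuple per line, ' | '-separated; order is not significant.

Stepwise |·|:
  S → 4
  σ[d<6](S) → 3
  π[d,v](σ[d<6](S)) → 3

== RESULT ==
d | v
3 | s
3 | t
4 | t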